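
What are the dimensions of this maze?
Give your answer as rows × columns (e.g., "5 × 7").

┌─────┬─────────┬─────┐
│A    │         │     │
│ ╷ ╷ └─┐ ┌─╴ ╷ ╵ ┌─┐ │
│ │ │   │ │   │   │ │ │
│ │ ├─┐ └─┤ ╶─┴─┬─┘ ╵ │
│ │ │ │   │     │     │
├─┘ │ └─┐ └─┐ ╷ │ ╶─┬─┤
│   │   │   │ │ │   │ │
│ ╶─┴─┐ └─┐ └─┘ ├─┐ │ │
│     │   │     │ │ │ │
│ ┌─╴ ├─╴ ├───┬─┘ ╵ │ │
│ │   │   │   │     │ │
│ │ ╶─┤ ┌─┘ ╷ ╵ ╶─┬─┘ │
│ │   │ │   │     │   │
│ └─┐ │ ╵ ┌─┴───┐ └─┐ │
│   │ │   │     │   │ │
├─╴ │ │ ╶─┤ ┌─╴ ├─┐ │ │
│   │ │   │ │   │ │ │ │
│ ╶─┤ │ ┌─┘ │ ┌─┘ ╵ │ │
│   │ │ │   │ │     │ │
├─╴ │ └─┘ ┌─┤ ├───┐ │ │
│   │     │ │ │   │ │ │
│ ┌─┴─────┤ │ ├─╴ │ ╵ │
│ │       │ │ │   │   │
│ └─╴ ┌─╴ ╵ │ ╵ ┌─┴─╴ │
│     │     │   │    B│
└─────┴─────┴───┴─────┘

Counting the maze dimensions:
Rows (vertical): 13
Columns (horizontal): 11
Dimensions: 13 × 11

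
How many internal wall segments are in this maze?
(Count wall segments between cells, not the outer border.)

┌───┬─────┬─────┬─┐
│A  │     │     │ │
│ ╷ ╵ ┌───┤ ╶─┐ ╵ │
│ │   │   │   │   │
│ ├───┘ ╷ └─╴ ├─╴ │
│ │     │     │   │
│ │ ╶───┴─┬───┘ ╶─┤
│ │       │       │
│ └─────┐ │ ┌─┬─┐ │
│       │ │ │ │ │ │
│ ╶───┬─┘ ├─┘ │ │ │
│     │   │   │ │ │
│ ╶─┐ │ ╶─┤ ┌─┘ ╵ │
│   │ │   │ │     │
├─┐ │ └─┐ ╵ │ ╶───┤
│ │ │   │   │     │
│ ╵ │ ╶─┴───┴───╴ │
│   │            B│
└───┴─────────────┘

Counting internal wall segments:
Total internal walls: 64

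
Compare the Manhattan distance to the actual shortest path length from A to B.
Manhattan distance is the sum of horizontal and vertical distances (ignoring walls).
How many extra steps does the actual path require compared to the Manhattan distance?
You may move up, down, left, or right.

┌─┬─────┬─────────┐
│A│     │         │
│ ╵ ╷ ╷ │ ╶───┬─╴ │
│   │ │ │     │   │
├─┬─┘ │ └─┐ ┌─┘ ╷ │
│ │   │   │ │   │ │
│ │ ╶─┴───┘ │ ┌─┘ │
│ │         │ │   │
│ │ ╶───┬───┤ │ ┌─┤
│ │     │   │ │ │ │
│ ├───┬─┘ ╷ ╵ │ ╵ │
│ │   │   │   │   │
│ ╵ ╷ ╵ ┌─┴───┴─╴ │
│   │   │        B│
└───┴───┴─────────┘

Manhattan distance: |6 - 0| + |8 - 0| = 14
Actual path length: 28
Extra steps: 28 - 14 = 14

Solution:

┌─┬─────┬─────────┐
│A│↱ ↓  │↱ → → → ↓│
│ ╵ ╷ ╷ │ ╶───┬─╴ │
│↳ ↑│↓│ │↑ ↰  │  ↓│
├─┬─┘ │ └─┐ ┌─┘ ╷ │
│ │↓ ↲│   │↑│   │↓│
│ │ ╶─┴───┘ │ ┌─┘ │
│ │↳ → → → ↑│ │↓ ↲│
│ │ ╶───┬───┤ │ ┌─┤
│ │     │   │ │↓│ │
│ ├───┬─┘ ╷ ╵ │ ╵ │
│ │   │   │   │↳ ↓│
│ ╵ ╷ ╵ ┌─┴───┴─╴ │
│   │   │        B│
└───┴───┴─────────┘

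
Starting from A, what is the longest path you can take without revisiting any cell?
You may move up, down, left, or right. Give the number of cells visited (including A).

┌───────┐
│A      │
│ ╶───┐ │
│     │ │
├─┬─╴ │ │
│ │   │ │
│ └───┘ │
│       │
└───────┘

Finding longest simple path using DFS:
Start: (0, 0)
Longest path visits 11 cells
Path: A → right → right → right → down → down → down → left → left → left → up

Solution:

┌───────┐
│A → → ↓│
│ ╶───┐ │
│     │↓│
├─┬─╴ │ │
│B│   │↓│
│ └───┘ │
│↑ ← ← ↲│
└───────┘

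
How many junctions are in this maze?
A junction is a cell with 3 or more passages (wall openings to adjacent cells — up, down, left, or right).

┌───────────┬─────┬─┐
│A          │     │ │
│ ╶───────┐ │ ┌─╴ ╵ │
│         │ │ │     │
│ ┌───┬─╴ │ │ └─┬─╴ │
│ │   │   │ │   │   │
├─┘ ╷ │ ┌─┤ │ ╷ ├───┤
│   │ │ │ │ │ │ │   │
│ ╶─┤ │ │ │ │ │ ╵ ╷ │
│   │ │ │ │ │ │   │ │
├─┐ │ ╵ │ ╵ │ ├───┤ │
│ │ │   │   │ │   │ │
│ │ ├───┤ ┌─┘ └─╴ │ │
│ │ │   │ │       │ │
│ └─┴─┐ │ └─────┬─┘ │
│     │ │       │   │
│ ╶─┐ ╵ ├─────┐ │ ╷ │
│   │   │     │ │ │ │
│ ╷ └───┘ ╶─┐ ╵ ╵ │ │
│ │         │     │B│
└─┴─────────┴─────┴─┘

Checking each cell for number of passages:

Junctions found (3+ passages):
  (1, 0): 3 passages
  (1, 8): 3 passages
  (1, 9): 3 passages
  (2, 6): 3 passages
  (5, 4): 3 passages
  (6, 6): 3 passages
  (7, 0): 3 passages
  (7, 9): 3 passages
  (8, 0): 3 passages
  (9, 4): 3 passages
  (9, 7): 3 passages
Total junctions: 11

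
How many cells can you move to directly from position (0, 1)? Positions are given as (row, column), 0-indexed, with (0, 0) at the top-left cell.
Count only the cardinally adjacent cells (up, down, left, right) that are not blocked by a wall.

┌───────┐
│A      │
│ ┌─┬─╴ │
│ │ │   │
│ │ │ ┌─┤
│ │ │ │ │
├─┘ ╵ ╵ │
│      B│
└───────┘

Checking passable neighbors of (0, 1):
Neighbors: (0, 0), (0, 2)
Count: 2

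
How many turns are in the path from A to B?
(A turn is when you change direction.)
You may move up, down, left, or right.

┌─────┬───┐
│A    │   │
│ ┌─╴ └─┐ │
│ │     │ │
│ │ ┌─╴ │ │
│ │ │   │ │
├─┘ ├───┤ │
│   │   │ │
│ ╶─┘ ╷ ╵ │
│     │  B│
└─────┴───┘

Directions: right, right, down, left, down, down, left, down, right, right, up, right, down, right
Number of turns: 10

Solution:

┌─────┬───┐
│A → ↓│   │
│ ┌─╴ └─┐ │
│ │↓ ↲  │ │
│ │ ┌─╴ │ │
│ │↓│   │ │
├─┘ ├───┤ │
│↓ ↲│↱ ↓│ │
│ ╶─┘ ╷ ╵ │
│↳ → ↑│↳ B│
└─────┴───┘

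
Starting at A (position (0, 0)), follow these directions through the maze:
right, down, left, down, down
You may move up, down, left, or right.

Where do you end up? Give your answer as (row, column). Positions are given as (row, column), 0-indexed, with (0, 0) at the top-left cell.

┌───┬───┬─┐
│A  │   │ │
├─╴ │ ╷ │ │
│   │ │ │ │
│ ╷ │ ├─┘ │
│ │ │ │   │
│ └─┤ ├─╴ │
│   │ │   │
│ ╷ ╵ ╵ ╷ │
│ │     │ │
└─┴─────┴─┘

Following directions step by step:
Start: (0, 0)
  right: (0, 0) → (0, 1)
  down: (0, 1) → (1, 1)
  left: (1, 1) → (1, 0)
  down: (1, 0) → (2, 0)
  down: (2, 0) → (3, 0)
Final position: (3, 0)

Path taken:

┌───┬───┬─┐
│A ↓│   │ │
├─╴ │ ╷ │ │
│↓ ↲│ │ │ │
│ ╷ │ ├─┘ │
│↓│ │ │   │
│ └─┤ ├─╴ │
│B  │ │   │
│ ╷ ╵ ╵ ╷ │
│ │     │ │
└─┴─────┴─┘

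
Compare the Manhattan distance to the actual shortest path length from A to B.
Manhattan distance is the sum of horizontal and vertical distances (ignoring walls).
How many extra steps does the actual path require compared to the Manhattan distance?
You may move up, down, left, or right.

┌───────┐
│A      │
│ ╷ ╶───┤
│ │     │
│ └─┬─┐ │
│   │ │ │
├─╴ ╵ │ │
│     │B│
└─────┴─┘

Manhattan distance: |3 - 0| + |3 - 0| = 6
Actual path length: 6
Extra steps: 6 - 6 = 0

Solution:

┌───────┐
│A ↓    │
│ ╷ ╶───┤
│ │↳ → ↓│
│ └─┬─┐ │
│   │ │↓│
├─╴ ╵ │ │
│     │B│
└─────┴─┘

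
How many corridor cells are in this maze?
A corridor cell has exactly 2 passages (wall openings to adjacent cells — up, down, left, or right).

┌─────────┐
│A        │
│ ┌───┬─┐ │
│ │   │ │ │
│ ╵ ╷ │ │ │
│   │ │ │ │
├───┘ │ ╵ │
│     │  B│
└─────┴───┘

Counting cells with exactly 2 passages:
Total corridor cells: 18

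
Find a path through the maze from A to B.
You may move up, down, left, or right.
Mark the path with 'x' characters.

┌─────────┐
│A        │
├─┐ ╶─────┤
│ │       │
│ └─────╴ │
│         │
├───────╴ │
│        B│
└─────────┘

Finding the shortest path through the maze:
Path length: 7 steps
Directions: right → down → right → right → right → down → down

Solution:

┌─────────┐
│A x      │
├─┐ ╶─────┤
│ │x x x x│
│ └─────╴ │
│        x│
├───────╴ │
│        B│
└─────────┘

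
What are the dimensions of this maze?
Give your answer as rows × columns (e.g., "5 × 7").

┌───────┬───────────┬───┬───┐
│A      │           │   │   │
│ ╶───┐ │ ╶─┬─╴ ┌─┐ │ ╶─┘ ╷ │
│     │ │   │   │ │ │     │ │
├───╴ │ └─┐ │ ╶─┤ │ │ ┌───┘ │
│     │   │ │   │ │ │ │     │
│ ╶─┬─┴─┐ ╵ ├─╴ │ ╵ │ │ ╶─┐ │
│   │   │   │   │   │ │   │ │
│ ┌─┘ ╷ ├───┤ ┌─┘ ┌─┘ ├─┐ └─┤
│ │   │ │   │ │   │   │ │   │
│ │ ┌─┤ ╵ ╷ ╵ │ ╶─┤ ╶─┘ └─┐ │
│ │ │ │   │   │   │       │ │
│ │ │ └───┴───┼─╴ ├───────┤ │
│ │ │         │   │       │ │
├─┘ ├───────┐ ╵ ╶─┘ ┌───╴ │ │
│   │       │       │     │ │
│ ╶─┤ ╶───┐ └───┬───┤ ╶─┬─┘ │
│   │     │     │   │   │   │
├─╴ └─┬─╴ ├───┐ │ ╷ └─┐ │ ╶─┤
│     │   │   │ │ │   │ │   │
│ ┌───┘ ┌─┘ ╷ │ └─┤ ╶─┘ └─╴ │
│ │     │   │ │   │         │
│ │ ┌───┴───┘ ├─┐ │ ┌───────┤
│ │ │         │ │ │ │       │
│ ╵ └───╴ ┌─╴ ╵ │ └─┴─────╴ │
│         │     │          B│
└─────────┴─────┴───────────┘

Counting the maze dimensions:
Rows (vertical): 13
Columns (horizontal): 14
Dimensions: 13 × 14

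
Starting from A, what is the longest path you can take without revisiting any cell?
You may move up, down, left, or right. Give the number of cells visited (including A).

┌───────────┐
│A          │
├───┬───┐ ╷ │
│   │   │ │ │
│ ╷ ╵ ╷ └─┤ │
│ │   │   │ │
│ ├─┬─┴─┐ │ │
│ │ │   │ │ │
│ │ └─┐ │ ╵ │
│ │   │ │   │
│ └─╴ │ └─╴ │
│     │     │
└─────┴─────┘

Finding longest simple path using DFS:
Start: (0, 0)
Longest path visits 29 cells
Path: A → right → right → right → right → right → down → down → down → down → left → up → up → left → up → left → down → left → up → left → down → down → down → down → right → right → up → left → up

Solution:

┌───────────┐
│A → → → → ↓│
├───┬───┐ ╷ │
│↓ ↰│↓ ↰│ │↓│
│ ╷ ╵ ╷ └─┤ │
│↓│↑ ↲│↑ ↰│↓│
│ ├─┬─┴─┐ │ │
│↓│B│   │↑│↓│
│ │ └─┐ │ ╵ │
│↓│↑ ↰│ │↑ ↲│
│ └─╴ │ └─╴ │
│↳ → ↑│     │
└─────┴─────┘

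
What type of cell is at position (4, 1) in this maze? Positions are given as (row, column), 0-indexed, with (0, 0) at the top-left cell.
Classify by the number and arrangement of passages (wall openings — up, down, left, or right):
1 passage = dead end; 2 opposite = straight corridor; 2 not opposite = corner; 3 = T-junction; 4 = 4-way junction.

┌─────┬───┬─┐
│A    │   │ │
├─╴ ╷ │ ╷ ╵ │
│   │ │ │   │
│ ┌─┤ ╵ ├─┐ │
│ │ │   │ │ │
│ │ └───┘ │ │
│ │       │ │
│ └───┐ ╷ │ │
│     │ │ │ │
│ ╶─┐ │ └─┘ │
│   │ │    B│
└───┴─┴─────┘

Checking cell at (4, 1):
Number of passages: 2
Cell type: straight corridor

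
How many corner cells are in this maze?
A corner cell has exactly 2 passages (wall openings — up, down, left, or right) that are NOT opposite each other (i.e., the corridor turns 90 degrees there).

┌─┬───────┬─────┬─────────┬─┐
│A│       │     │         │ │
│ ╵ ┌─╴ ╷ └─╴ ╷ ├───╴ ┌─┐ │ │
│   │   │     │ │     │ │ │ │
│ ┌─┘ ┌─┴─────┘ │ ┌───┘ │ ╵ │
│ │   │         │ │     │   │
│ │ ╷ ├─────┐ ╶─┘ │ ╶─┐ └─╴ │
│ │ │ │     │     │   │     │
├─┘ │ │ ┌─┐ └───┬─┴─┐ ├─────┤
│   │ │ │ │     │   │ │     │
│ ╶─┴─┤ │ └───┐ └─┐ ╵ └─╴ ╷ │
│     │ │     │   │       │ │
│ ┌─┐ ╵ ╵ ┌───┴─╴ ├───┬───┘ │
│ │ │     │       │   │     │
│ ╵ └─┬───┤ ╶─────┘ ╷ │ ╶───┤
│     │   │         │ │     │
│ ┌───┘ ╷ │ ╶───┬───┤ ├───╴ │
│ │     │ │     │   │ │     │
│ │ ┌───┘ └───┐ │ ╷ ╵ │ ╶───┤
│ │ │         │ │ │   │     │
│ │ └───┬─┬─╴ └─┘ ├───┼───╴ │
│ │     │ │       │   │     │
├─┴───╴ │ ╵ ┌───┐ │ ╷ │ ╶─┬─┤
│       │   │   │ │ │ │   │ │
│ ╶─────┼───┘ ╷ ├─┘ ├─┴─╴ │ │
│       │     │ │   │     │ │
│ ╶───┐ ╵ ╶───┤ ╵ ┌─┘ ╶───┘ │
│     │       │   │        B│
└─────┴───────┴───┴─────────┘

Counting corner cells (2 non-opposite passages):
Total corners: 87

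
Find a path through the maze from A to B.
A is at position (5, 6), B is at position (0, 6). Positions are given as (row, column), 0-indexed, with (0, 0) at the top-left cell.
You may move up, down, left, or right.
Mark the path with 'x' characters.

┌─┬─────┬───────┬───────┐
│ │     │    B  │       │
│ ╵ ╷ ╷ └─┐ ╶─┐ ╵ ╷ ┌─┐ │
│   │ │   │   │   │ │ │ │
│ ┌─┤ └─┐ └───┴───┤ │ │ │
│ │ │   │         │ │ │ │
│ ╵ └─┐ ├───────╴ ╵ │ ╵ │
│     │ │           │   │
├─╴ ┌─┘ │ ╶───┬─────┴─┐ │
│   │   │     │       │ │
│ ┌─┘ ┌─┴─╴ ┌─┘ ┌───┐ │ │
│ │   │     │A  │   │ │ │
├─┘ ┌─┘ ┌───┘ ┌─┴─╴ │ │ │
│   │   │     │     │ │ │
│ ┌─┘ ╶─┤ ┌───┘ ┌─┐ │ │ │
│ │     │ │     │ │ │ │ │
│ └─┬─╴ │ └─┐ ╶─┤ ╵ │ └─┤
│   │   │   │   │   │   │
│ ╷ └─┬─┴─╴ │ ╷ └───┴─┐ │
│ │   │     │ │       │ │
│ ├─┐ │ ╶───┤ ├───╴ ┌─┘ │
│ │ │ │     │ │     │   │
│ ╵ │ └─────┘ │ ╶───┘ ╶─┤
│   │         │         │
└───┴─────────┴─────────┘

Finding the shortest path from (5, 6) to (0, 6):
Path length: 67 steps
Directions: right → up → right → right → right → down → down → down → down → right → down → down → left → down → left → left → left → up → right → right → up → left → left → up → left → down → down → down → left → left → left → left → up → up → left → up → left → up → up → right → up → right → up → right → up → up → left → up → up → right → down → right → down → right → right → right → right → down → right → up → up → up → left → down → left → up → left

Solution:

┌─┬─────┬───────┬───────┐
│ │  x x│    B x│x x    │
│ ╵ ╷ ╷ └─┐ ╶─┐ ╵ ╷ ┌─┐ │
│   │x│x x│   │x x│x│ │ │
│ ┌─┤ └─┐ └───┴───┤ │ │ │
│ │ │x x│x x x x x│x│ │ │
│ ╵ └─┐ ├───────╴ ╵ │ ╵ │
│     │x│        x x│   │
├─╴ ┌─┘ │ ╶───┬─────┴─┐ │
│   │x x│     │x x x x│ │
│ ┌─┘ ┌─┴─╴ ┌─┘ ┌───┐ │ │
│ │x x│     │A x│   │x│ │
├─┘ ┌─┘ ┌───┘ ┌─┴─╴ │ │ │
│x x│   │     │     │x│ │
│ ┌─┘ ╶─┤ ┌───┘ ┌─┐ │ │ │
│x│     │ │     │ │ │x│ │
│ └─┬─╴ │ └─┐ ╶─┤ ╵ │ └─┤
│x x│   │   │x x│   │x x│
│ ╷ └─┬─┴─╴ │ ╷ └───┴─┐ │
│ │x x│     │x│x x x  │x│
│ ├─┐ │ ╶───┤ ├───╴ ┌─┘ │
│ │ │x│     │x│x x x│x x│
│ ╵ │ └─────┘ │ ╶───┘ ╶─┤
│   │x x x x x│x x x x  │
└───┴─────────┴─────────┘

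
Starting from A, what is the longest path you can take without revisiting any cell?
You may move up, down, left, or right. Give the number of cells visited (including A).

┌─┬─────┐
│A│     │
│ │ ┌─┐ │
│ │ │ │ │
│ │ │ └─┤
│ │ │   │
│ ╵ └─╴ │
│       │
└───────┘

Finding longest simple path using DFS:
Start: (0, 0)
Longest path visits 11 cells
Path: A → down → down → down → right → up → up → up → right → right → down

Solution:

┌─┬─────┐
│A│↱ → ↓│
│ │ ┌─┐ │
│↓│↑│ │B│
│ │ │ └─┤
│↓│↑│   │
│ ╵ └─╴ │
│↳ ↑    │
└───────┘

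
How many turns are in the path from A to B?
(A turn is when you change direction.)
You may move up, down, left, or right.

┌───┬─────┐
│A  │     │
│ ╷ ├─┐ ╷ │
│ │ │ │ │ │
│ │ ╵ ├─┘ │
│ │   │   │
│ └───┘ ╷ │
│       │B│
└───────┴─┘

Directions: down, down, down, right, right, right, up, right, down
Number of turns: 4

Solution:

┌───┬─────┐
│A  │     │
│ ╷ ├─┐ ╷ │
│↓│ │ │ │ │
│ │ ╵ ├─┘ │
│↓│   │↱ ↓│
│ └───┘ ╷ │
│↳ → → ↑│B│
└───────┴─┘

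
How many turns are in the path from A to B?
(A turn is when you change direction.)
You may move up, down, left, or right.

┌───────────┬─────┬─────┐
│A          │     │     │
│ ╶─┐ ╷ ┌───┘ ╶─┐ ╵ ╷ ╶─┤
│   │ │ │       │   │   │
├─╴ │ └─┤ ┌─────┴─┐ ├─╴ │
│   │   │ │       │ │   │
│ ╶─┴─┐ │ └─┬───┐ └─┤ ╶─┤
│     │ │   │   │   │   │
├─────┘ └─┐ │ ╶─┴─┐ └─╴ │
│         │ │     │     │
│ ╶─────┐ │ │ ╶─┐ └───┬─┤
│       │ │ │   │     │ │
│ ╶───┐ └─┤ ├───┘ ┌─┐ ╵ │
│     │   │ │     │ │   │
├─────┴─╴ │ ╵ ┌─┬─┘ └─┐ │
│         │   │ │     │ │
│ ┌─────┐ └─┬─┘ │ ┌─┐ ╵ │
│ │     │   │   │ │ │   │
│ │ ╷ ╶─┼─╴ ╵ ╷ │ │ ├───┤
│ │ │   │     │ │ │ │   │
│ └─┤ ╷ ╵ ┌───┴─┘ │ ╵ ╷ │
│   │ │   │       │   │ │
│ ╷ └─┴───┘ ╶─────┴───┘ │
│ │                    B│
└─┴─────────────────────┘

Directions: right, right, down, down, right, down, down, left, left, left, down, right, right, right, down, right, down, left, left, left, left, down, down, down, right, down, right, right, right, right, right, right, right, right, right, right
Number of turns: 14

Solution:

┌───────────┬─────┬─────┐
│A → ↓      │     │     │
│ ╶─┐ ╷ ┌───┘ ╶─┐ ╵ ╷ ╶─┤
│   │↓│ │       │   │   │
├─╴ │ └─┤ ┌─────┴─┐ ├─╴ │
│   │↳ ↓│ │       │ │   │
│ ╶─┴─┐ │ └─┬───┐ └─┤ ╶─┤
│     │↓│   │   │   │   │
├─────┘ └─┐ │ ╶─┴─┐ └─╴ │
│↓ ← ← ↲  │ │     │     │
│ ╶─────┐ │ │ ╶─┐ └───┬─┤
│↳ → → ↓│ │ │   │     │ │
│ ╶───┐ └─┤ ├───┘ ┌─┐ ╵ │
│     │↳ ↓│ │     │ │   │
├─────┴─╴ │ ╵ ┌─┬─┘ └─┐ │
│↓ ← ← ← ↲│   │ │     │ │
│ ┌─────┐ └─┬─┘ │ ┌─┐ ╵ │
│↓│     │   │   │ │ │   │
│ │ ╷ ╶─┼─╴ ╵ ╷ │ │ ├───┤
│↓│ │   │     │ │ │ │   │
│ └─┤ ╷ ╵ ┌───┴─┘ │ ╵ ╷ │
│↳ ↓│ │   │       │   │ │
│ ╷ └─┴───┘ ╶─────┴───┘ │
│ │↳ → → → → → → → → → B│
└─┴─────────────────────┘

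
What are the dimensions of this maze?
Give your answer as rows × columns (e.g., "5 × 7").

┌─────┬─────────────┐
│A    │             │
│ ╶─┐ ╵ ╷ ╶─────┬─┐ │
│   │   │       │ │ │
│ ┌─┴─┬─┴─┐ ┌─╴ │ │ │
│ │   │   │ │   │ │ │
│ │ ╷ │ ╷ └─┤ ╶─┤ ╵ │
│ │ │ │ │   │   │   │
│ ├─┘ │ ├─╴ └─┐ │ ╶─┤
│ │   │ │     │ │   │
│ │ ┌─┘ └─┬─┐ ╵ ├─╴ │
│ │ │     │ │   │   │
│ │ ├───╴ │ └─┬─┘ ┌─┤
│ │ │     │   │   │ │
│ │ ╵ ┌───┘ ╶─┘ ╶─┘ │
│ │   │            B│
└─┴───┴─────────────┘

Counting the maze dimensions:
Rows (vertical): 8
Columns (horizontal): 10
Dimensions: 8 × 10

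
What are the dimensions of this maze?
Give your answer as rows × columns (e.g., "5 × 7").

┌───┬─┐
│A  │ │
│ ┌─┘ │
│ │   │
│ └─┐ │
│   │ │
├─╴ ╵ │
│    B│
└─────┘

Counting the maze dimensions:
Rows (vertical): 4
Columns (horizontal): 3
Dimensions: 4 × 3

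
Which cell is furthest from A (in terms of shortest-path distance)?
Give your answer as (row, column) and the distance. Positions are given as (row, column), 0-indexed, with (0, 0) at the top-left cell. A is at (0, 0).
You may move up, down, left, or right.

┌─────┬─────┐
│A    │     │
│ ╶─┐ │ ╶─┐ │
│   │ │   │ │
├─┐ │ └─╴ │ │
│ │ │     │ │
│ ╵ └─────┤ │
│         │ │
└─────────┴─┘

Computing BFS distances from A to all cells:
Furthest cell: (3, 5)
Distance: 14 steps

Path from A to the furthest cell:

┌─────┬─────┐
│A → ↓│↱ → ↓│
│ ╶─┐ │ ╶─┐ │
│   │↓│↑ ↰│↓│
├─┐ │ └─╴ │ │
│ │ │↳ → ↑│↓│
│ ╵ └─────┤ │
│         │B│
└─────────┴─┘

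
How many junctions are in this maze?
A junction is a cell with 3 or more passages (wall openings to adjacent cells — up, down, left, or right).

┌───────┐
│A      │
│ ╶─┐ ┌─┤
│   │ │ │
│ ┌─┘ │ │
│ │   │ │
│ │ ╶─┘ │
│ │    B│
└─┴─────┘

Checking each cell for number of passages:

Junctions found (3+ passages):
  (0, 2): 3 passages
  (1, 0): 3 passages
Total junctions: 2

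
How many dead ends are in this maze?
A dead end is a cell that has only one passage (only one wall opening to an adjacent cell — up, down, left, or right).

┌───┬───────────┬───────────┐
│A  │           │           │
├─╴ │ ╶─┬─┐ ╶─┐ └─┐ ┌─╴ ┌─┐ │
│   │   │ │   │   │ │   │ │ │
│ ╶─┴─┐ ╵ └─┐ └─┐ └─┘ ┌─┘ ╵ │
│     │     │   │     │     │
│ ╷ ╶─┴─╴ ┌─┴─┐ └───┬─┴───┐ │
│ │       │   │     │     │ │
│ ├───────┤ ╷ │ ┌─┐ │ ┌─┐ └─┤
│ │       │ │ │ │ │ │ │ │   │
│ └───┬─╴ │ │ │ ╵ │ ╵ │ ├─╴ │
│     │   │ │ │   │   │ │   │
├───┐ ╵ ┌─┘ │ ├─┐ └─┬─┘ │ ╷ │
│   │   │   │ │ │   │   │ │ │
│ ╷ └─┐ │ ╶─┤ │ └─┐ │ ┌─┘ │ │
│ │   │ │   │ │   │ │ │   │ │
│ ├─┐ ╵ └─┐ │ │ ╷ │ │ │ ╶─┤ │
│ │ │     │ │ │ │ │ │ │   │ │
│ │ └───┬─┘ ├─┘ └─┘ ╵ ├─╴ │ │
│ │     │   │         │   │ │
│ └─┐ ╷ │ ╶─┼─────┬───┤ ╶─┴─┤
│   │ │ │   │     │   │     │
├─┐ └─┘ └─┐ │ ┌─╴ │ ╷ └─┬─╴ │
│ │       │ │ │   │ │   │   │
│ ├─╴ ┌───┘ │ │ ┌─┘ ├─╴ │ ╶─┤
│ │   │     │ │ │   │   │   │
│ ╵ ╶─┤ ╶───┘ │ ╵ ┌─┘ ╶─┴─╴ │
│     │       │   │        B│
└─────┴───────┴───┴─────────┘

Checking each cell for number of passages:

Dead ends found at positions:
  (0, 0)
  (0, 8)
  (1, 4)
  (1, 9)
  (1, 12)
  (2, 2)
  (2, 5)
  (2, 11)
  (3, 13)
  (4, 1)
  (4, 8)
  (4, 11)
  (6, 7)
  (8, 1)
  (8, 4)
  (8, 6)
  (8, 8)
  (9, 6)
  (9, 13)
  (10, 2)
  (11, 0)
  (11, 4)
  (13, 2)
  (13, 9)
Total dead ends: 24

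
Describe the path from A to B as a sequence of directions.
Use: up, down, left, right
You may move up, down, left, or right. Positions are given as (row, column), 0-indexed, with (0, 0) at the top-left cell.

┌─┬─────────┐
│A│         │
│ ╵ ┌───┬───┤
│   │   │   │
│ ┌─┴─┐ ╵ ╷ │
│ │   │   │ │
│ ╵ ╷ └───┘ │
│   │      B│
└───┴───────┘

Finding the path and converting it to directions:
Path through cells: (0,0) → (1,0) → (2,0) → (3,0) → (3,1) → (2,1) → (2,2) → (3,2) → (3,3) → (3,4) → (3,5)
Directions: down, down, down, right, up, right, down, right, right, right

Solution:

┌─┬─────────┐
│A│         │
│ ╵ ┌───┬───┤
│↓  │   │   │
│ ┌─┴─┐ ╵ ╷ │
│↓│↱ ↓│   │ │
│ ╵ ╷ └───┘ │
│↳ ↑│↳ → → B│
└───┴───────┘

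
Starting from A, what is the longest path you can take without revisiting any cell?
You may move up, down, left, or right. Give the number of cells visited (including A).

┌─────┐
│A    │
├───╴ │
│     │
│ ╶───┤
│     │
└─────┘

Finding longest simple path using DFS:
Start: (0, 0)
Longest path visits 9 cells
Path: A → right → right → down → left → left → down → right → right

Solution:

┌─────┐
│A → ↓│
├───╴ │
│↓ ← ↲│
│ ╶───┤
│↳ → B│
└─────┘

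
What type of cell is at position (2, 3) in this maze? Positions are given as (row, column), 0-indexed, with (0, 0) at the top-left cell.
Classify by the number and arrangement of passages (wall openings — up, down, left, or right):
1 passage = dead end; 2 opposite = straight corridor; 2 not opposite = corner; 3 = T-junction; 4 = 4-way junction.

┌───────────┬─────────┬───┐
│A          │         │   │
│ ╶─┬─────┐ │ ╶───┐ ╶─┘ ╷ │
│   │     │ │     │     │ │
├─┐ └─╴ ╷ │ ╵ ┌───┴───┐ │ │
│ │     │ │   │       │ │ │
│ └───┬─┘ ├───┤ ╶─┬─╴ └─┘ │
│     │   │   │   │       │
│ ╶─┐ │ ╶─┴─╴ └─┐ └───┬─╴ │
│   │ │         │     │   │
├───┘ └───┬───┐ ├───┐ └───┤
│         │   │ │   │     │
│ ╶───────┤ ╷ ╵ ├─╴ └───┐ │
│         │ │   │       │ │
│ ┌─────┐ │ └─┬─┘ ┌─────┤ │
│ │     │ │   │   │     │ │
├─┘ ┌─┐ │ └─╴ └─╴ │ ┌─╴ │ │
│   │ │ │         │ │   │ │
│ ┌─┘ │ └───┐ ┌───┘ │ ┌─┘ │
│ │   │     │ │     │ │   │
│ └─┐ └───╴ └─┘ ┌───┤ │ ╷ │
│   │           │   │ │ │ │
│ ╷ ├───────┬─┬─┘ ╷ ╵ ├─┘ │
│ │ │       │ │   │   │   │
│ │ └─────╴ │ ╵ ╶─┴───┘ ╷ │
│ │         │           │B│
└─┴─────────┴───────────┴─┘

Checking cell at (2, 3):
Number of passages: 2
Cell type: corner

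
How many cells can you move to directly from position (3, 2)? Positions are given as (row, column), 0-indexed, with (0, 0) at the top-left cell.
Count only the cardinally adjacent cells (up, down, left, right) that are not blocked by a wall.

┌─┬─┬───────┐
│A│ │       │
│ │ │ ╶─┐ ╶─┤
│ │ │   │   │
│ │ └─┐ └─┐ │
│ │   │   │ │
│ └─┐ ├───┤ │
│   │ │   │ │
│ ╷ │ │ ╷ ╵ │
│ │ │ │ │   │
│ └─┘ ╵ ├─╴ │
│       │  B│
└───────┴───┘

Checking passable neighbors of (3, 2):
Neighbors: (2, 2), (4, 2)
Count: 2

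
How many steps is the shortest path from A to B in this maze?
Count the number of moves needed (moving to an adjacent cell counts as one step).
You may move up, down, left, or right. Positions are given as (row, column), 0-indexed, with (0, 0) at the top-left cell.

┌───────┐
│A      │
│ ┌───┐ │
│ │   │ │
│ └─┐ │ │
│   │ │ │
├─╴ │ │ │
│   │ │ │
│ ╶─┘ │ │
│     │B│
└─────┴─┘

Using BFS to find shortest path:
Start: (0, 0), End: (4, 3)
Path found:
(0,0) → (0,1) → (0,2) → (0,3) → (1,3) → (2,3) → (3,3) → (4,3)
Number of steps: 7

Solution:

┌───────┐
│A → → ↓│
│ ┌───┐ │
│ │   │↓│
│ └─┐ │ │
│   │ │↓│
├─╴ │ │ │
│   │ │↓│
│ ╶─┘ │ │
│     │B│
└─────┴─┘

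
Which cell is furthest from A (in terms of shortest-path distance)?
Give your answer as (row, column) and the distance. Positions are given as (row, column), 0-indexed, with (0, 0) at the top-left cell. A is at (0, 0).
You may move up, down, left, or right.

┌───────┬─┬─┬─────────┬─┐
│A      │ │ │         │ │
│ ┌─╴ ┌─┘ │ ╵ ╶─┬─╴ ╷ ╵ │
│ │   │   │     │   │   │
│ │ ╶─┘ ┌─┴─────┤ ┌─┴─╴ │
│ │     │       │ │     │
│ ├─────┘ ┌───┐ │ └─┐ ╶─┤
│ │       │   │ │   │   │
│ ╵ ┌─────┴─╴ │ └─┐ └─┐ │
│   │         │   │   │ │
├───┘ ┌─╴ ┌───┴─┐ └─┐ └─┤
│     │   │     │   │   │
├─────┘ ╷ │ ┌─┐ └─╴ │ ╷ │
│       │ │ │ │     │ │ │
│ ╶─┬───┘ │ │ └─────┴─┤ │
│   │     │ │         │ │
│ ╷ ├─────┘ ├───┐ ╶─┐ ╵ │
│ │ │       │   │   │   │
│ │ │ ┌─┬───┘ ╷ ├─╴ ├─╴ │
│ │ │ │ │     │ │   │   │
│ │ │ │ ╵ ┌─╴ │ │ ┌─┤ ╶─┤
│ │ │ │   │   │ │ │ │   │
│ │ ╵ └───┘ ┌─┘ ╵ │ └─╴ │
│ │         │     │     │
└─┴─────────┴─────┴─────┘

Computing BFS distances from A to all cells:
Furthest cell: (4, 11)
Distance: 75 steps

Path from A to the furthest cell:

┌───────┬─┬─┬─────────┬─┐
│A      │ │ │      ↱ ↓│ │
│ ┌─╴ ┌─┘ │ ╵ ╶─┬─╴ ╷ ╵ │
│↓│   │   │     │↱ ↑│↳ ↓│
│ │ ╶─┘ ┌─┴─────┤ ┌─┴─╴ │
│↓│     │↱ → → ↓│↑│  ↓ ↲│
│ ├─────┘ ┌───┐ │ └─┐ ╶─┤
│↓│↱ → → ↑│   │↓│↑ ↰│↳ ↓│
│ ╵ ┌─────┴─╴ │ └─┐ └─┐ │
│↳ ↑│         │↳ ↓│↑ ↰│B│
├───┘ ┌─╴ ┌───┴─┐ └─┐ └─┤
│     │   │↓ ← ↰│↳ ↓│↑ ↰│
├─────┘ ╷ │ ┌─┐ └─╴ │ ╷ │
│       │ │↓│ │↑ ← ↲│ │↑│
│ ╶─┬───┘ │ │ └─────┴─┤ │
│   │     │↓│    ↱ → ↓│↑│
│ ╷ ├─────┘ ├───┐ ╶─┐ ╵ │
│ │ │↓ ← ← ↲│↱ ↓│↑ ↰│↳ ↑│
│ │ │ ┌─┬───┘ ╷ ├─╴ ├─╴ │
│ │ │↓│ │    ↑│↓│↱ ↑│   │
│ │ │ │ ╵ ┌─╴ │ │ ┌─┤ ╶─┤
│ │ │↓│   │↱ ↑│↓│↑│ │   │
│ │ ╵ └───┘ ┌─┘ ╵ │ └─╴ │
│ │  ↳ → → ↑│  ↳ ↑│     │
└─┴─────────┴─────┴─────┘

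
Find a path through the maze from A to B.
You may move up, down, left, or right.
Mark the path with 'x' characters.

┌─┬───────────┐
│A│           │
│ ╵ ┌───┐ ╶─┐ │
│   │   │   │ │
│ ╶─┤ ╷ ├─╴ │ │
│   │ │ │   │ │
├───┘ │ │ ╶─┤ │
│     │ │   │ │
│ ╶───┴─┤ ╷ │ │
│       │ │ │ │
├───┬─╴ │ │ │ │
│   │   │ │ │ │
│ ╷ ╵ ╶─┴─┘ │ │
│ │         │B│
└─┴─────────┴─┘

Finding the shortest path through the maze:
Path length: 14 steps
Directions: down → right → up → right → right → right → right → right → down → down → down → down → down → down

Solution:

┌─┬───────────┐
│A│x x x x x x│
│ ╵ ┌───┐ ╶─┐ │
│x x│   │   │x│
│ ╶─┤ ╷ ├─╴ │ │
│   │ │ │   │x│
├───┘ │ │ ╶─┤ │
│     │ │   │x│
│ ╶───┴─┤ ╷ │ │
│       │ │ │x│
├───┬─╴ │ │ │ │
│   │   │ │ │x│
│ ╷ ╵ ╶─┴─┘ │ │
│ │         │B│
└─┴─────────┴─┘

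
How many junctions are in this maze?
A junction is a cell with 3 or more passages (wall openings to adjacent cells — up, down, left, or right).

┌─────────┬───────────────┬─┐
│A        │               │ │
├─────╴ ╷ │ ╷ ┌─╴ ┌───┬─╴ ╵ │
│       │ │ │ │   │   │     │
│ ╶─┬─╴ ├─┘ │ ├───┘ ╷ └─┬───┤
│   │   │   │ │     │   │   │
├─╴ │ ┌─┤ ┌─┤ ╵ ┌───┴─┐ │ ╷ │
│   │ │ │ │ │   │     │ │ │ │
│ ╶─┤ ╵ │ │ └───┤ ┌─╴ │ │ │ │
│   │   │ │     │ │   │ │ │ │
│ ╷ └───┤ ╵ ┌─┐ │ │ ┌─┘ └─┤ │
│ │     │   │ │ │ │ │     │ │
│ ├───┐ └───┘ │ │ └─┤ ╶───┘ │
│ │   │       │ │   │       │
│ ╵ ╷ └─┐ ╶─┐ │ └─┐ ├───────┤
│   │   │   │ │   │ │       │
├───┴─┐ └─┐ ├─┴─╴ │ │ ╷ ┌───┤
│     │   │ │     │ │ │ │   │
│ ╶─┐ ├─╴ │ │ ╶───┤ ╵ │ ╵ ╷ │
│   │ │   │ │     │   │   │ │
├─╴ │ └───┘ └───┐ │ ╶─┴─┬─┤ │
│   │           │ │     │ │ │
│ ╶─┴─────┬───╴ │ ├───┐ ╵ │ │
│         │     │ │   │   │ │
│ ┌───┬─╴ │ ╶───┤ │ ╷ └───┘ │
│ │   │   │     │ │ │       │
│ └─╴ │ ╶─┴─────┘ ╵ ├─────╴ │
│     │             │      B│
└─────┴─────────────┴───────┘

Checking each cell for number of passages:

Junctions found (3+ passages):
  (0, 3): 3 passages
  (0, 6): 3 passages
  (0, 8): 3 passages
  (1, 3): 3 passages
  (1, 12): 3 passages
  (4, 0): 3 passages
  (4, 5): 3 passages
  (5, 11): 3 passages
  (6, 4): 3 passages
  (6, 6): 3 passages
  (7, 11): 3 passages
  (9, 9): 3 passages
  (10, 5): 3 passages
  (11, 0): 3 passages
  (12, 13): 3 passages
  (13, 8): 3 passages
Total junctions: 16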